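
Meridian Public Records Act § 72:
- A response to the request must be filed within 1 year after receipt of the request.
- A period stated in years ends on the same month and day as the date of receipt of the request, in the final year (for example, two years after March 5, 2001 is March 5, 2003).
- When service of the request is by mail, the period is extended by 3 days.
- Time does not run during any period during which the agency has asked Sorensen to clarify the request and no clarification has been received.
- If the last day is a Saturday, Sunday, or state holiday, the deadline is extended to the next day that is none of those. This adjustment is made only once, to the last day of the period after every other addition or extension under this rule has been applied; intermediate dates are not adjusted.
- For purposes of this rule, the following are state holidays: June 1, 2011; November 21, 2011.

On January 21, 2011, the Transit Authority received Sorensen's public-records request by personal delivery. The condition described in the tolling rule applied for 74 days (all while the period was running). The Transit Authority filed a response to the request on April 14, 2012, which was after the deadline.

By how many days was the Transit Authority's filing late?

1 year after January 21, 2011 is January 21, 2012.
Service was not by mail, so no mail extension applies.
Tolling adds 74 days: January 21, 2012 + 74 days = April 4, 2012.
April 4, 2012 is a Wednesday and not a state holiday, so no extension applies.
The deadline is April 4, 2012; from April 4, 2012 to April 14, 2012 is 10 days.

10 days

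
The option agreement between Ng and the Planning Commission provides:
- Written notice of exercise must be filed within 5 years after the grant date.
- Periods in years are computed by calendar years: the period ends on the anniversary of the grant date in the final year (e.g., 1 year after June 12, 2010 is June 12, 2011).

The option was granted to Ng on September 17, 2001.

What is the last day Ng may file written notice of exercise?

5 years after September 17, 2001 is September 17, 2006.

September 17, 2006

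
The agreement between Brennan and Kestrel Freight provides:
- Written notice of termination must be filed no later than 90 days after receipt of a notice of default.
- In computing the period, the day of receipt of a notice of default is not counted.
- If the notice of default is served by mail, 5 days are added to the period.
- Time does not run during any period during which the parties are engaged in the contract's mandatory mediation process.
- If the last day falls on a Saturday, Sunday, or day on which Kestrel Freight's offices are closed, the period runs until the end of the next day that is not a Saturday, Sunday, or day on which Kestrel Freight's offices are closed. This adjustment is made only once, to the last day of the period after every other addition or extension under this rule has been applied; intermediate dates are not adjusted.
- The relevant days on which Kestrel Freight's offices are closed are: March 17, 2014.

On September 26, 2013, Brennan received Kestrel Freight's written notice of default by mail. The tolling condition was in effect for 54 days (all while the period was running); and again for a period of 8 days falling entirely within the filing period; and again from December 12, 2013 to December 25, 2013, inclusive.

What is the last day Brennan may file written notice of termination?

March 18, 2014

90 days after September 26, 2013 is December 25, 2013.
Service was by mail, adding 5 days: December 25, 2013 + 5 days = December 30, 2013.
Tolling adds 54 days: December 30, 2013 + 54 days = February 22, 2014.
Tolling adds 8 days: February 22, 2014 + 8 days = March 2, 2014.
From December 12, 2013 through December 25, 2013 inclusive is 14 days; tolling adds 14 days: March 2, 2014 + 14 days = March 16, 2014.
March 16, 2014 is Sunday; March 17, 2014 is a listed holiday. The next qualifying day is March 18, 2014.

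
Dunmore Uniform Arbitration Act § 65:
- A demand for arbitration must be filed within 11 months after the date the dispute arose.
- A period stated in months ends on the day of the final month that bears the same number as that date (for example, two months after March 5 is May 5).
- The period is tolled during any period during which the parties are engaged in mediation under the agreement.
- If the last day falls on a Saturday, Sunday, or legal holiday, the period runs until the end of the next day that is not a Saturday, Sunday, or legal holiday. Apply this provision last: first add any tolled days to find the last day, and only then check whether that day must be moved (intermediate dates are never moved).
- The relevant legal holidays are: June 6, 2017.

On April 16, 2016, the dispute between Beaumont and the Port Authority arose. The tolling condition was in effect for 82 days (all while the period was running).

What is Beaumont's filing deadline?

June 7, 2017

11 months after April 16, 2016 is March 16, 2017.
Tolling adds 82 days: March 16, 2017 + 82 days = June 6, 2017.
June 6, 2017 is a listed holiday. The next qualifying day is June 7, 2017.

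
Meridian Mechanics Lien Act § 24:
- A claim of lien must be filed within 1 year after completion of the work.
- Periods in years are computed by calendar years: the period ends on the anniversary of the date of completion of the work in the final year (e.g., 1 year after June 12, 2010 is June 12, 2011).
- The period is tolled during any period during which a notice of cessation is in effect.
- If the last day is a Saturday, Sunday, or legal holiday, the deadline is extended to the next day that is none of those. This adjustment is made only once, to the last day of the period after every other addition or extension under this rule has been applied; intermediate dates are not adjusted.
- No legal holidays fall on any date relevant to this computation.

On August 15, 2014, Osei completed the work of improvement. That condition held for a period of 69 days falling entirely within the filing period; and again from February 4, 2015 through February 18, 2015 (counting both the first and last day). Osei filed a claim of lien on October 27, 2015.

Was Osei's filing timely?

1 year after August 15, 2014 is August 15, 2015.
Tolling adds 69 days: August 15, 2015 + 69 days = October 23, 2015.
From February 4, 2015 through February 18, 2015 inclusive is 15 days; tolling adds 15 days: October 23, 2015 + 15 days = November 7, 2015.
November 7, 2015 is Saturday; November 8, 2015 is Sunday. The next qualifying day is November 9, 2015.
The deadline is November 9, 2015; the filing on October 27, 2015 is on or before that date.

Yes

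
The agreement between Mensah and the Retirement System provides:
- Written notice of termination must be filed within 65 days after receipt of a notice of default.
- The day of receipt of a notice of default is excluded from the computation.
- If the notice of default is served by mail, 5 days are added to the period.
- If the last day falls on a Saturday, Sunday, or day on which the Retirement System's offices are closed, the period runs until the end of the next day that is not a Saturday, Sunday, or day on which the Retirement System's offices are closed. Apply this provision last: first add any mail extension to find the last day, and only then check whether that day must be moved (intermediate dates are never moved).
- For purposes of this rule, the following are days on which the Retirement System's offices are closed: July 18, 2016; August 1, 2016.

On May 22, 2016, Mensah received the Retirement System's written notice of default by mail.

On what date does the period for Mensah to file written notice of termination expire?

65 days after May 22, 2016 is July 26, 2016.
Service was by mail, adding 5 days: July 26, 2016 + 5 days = July 31, 2016.
July 31, 2016 is Sunday; August 1, 2016 is a listed holiday. The next qualifying day is August 2, 2016.

August 2, 2016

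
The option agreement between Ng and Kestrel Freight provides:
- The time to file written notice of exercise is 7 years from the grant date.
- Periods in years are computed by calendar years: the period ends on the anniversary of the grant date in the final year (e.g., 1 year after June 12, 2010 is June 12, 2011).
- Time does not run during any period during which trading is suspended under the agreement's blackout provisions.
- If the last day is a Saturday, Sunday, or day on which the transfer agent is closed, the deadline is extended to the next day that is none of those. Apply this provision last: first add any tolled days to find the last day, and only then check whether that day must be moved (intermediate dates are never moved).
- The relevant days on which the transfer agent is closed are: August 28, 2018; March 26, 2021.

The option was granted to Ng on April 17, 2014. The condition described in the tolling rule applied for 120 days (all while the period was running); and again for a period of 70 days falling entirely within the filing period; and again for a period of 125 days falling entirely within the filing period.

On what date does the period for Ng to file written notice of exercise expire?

February 28, 2022

7 years after April 17, 2014 is April 17, 2021.
Tolling adds 120 days: April 17, 2021 + 120 days = August 15, 2021.
Tolling adds 70 days: August 15, 2021 + 70 days = October 24, 2021.
Tolling adds 125 days: October 24, 2021 + 125 days = February 26, 2022.
February 26, 2022 is Saturday; February 27, 2022 is Sunday. The next qualifying day is February 28, 2022.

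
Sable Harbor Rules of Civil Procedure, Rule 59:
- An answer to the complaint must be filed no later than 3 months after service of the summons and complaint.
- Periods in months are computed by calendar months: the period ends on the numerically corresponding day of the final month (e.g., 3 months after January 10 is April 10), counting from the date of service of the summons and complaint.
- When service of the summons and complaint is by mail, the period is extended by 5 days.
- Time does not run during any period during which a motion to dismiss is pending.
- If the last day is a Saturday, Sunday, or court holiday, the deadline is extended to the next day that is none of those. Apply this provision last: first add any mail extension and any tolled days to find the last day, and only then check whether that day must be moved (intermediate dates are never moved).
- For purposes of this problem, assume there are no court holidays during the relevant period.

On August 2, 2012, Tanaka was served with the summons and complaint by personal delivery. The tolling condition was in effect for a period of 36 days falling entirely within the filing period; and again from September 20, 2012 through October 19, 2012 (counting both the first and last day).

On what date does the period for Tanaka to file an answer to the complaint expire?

January 7, 2013

3 months after August 2, 2012 is November 2, 2012.
Service was not by mail, so no mail extension applies.
Tolling adds 36 days: November 2, 2012 + 36 days = December 8, 2012.
From September 20, 2012 through October 19, 2012 inclusive is 30 days; tolling adds 30 days: December 8, 2012 + 30 days = January 7, 2013.
January 7, 2013 is a Monday and not a court holiday, so no extension applies.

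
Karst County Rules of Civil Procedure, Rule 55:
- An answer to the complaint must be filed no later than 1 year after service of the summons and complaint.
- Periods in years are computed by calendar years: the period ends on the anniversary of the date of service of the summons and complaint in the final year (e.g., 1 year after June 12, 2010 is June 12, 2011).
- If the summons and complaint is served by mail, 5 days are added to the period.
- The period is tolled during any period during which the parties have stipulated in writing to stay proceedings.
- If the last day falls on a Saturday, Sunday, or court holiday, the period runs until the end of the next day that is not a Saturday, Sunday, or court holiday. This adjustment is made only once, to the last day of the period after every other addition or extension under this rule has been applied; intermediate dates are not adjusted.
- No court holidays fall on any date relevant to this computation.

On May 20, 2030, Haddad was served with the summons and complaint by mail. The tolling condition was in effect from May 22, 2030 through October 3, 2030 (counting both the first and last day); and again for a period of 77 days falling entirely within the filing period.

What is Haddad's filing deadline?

December 23, 2031

1 year after May 20, 2030 is May 20, 2031.
Service was by mail, adding 5 days: May 20, 2031 + 5 days = May 25, 2031.
From May 22, 2030 through October 3, 2030 inclusive is 135 days; tolling adds 135 days: May 25, 2031 + 135 days = October 7, 2031.
Tolling adds 77 days: October 7, 2031 + 77 days = December 23, 2031.
December 23, 2031 is a Tuesday and not a court holiday, so no extension applies.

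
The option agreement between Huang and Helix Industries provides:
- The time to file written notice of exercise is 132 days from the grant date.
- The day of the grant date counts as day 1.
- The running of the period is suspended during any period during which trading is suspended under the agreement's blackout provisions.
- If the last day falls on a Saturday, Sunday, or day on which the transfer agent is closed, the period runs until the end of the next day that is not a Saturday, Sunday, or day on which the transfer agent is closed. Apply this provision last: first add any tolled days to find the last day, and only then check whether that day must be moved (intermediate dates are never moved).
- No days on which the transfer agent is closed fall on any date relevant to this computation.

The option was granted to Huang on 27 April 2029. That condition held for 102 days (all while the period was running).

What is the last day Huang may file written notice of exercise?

Counting 27 April 2029 as day 1, day 132 is September 5, 2029.
Tolling adds 102 days: September 5, 2029 + 102 days = December 16, 2029.
December 16, 2029 is Sunday. The next qualifying day is December 17, 2029.

December 17, 2029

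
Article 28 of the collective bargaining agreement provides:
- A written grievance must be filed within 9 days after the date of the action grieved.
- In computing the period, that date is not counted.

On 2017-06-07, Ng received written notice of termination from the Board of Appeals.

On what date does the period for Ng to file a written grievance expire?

June 16, 2017

9 days after 2017-06-07 is June 16, 2017.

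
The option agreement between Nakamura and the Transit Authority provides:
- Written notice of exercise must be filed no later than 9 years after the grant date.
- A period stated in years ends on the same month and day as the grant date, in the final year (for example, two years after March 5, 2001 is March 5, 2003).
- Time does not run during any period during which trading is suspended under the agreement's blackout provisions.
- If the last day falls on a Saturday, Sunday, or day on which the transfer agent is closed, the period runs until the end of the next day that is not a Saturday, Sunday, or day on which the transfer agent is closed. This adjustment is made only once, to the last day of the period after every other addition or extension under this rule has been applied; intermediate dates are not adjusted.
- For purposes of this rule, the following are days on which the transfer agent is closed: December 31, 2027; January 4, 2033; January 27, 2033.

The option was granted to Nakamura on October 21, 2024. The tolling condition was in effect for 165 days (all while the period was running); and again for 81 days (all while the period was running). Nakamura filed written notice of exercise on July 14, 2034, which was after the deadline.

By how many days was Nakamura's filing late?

18 days

9 years after October 21, 2024 is October 21, 2033.
Tolling adds 165 days: October 21, 2033 + 165 days = April 4, 2034.
Tolling adds 81 days: April 4, 2034 + 81 days = June 24, 2034.
June 24, 2034 is Saturday; June 25, 2034 is Sunday. The next qualifying day is June 26, 2034.
The deadline is June 26, 2034; from June 26, 2034 to July 14, 2034 is 18 days.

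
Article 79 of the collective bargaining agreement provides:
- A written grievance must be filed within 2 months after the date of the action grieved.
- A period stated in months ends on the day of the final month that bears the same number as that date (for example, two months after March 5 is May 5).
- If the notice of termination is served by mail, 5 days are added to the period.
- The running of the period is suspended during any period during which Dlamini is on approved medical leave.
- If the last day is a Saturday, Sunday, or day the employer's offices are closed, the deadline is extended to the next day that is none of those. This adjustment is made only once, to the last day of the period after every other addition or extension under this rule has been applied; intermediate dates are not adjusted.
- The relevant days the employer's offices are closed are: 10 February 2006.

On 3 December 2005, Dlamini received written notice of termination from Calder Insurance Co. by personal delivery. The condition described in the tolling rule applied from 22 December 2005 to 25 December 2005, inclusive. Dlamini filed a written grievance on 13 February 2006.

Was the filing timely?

No

2 months after 3 December 2005 is February 3, 2006.
Service was not by mail, so no mail extension applies.
From December 22, 2005 through December 25, 2005 inclusive is 4 days; tolling adds 4 days: February 3, 2006 + 4 days = February 7, 2006.
February 7, 2006 is a Tuesday and not a day the employer's offices are closed, so no extension applies.
The deadline is February 7, 2006; the filing on February 13, 2006 is after that date.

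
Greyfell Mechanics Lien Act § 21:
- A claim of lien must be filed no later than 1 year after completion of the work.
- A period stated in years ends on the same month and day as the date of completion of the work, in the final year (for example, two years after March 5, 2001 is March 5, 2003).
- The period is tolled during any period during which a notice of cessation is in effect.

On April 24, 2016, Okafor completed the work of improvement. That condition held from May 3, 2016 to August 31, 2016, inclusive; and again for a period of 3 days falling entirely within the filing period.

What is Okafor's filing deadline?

1 year after April 24, 2016 is April 24, 2017.
From May 3, 2016 through August 31, 2016 inclusive is 121 days; tolling adds 121 days: April 24, 2017 + 121 days = August 23, 2017.
Tolling adds 3 days: August 23, 2017 + 3 days = August 26, 2017.

August 26, 2017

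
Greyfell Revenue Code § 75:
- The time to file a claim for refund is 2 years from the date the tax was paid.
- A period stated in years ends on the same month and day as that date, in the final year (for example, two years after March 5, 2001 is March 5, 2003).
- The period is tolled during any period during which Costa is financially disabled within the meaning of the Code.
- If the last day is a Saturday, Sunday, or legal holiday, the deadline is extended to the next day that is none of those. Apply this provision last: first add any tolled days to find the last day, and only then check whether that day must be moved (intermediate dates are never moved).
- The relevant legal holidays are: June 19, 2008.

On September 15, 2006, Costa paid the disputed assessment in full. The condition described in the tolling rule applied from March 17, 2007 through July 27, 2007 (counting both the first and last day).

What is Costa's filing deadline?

2 years after September 15, 2006 is September 15, 2008.
From March 17, 2007 through July 27, 2007 inclusive is 133 days; tolling adds 133 days: September 15, 2008 + 133 days = January 26, 2009.
January 26, 2009 is a Monday and not a legal holiday, so no extension applies.

January 26, 2009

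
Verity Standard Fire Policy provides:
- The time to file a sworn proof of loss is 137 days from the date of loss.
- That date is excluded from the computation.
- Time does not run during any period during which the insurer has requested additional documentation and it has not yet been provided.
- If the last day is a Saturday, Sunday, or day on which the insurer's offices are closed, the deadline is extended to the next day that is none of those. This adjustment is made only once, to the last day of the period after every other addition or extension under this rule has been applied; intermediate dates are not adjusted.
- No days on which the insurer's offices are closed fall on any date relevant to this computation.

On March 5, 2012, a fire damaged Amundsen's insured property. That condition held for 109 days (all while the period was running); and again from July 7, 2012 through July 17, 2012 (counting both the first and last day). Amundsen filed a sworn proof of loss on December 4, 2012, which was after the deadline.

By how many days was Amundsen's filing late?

137 days after March 5, 2012 is July 20, 2012.
Tolling adds 109 days: July 20, 2012 + 109 days = November 6, 2012.
From July 7, 2012 through July 17, 2012 inclusive is 11 days; tolling adds 11 days: November 6, 2012 + 11 days = November 17, 2012.
November 17, 2012 is Saturday; November 18, 2012 is Sunday. The next qualifying day is November 19, 2012.
The deadline is November 19, 2012; from November 19, 2012 to December 4, 2012 is 15 days.

15 days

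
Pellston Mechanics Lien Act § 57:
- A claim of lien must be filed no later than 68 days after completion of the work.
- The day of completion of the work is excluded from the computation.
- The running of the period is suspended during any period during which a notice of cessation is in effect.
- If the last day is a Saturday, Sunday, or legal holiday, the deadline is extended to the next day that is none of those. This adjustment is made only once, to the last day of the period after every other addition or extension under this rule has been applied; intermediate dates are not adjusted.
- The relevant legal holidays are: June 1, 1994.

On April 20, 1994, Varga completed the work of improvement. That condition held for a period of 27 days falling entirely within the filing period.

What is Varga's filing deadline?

July 25, 1994

68 days after April 20, 1994 is June 27, 1994.
Tolling adds 27 days: June 27, 1994 + 27 days = July 24, 1994.
July 24, 1994 is Sunday. The next qualifying day is July 25, 1994.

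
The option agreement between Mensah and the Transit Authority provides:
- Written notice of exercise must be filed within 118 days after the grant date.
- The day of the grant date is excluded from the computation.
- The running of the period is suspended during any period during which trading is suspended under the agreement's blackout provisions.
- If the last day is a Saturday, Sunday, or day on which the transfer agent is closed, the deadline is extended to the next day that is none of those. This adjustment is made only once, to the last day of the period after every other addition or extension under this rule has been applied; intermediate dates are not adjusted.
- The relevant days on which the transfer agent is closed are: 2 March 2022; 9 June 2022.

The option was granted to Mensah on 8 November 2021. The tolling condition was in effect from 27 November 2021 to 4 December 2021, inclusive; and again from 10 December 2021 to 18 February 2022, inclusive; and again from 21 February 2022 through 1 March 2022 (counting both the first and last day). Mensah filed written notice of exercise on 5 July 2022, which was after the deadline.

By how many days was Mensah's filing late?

118 days after 8 November 2021 is March 6, 2022.
From November 27, 2021 through December 4, 2021 inclusive is 8 days; tolling adds 8 days: March 6, 2022 + 8 days = March 14, 2022.
From December 10, 2021 through February 18, 2022 inclusive is 71 days; tolling adds 71 days: March 14, 2022 + 71 days = May 24, 2022.
From February 21, 2022 through March 1, 2022 inclusive is 9 days; tolling adds 9 days: May 24, 2022 + 9 days = June 2, 2022.
June 2, 2022 is a Thursday and not a day on which the transfer agent is closed, so no extension applies.
The deadline is June 2, 2022; from June 2, 2022 to July 5, 2022 is 33 days.

33 days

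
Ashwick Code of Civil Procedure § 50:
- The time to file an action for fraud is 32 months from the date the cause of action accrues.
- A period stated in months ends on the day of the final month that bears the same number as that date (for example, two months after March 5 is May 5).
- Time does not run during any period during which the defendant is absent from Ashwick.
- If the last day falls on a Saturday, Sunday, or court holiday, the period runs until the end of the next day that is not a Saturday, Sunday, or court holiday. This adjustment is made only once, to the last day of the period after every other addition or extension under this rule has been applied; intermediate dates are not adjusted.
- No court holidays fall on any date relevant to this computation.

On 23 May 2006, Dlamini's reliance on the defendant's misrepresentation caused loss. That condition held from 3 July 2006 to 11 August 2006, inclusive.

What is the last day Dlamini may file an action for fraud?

32 months after 23 May 2006 is January 23, 2009.
From July 3, 2006 through August 11, 2006 inclusive is 40 days; tolling adds 40 days: January 23, 2009 + 40 days = March 4, 2009.
March 4, 2009 is a Wednesday and not a court holiday, so no extension applies.

March 4, 2009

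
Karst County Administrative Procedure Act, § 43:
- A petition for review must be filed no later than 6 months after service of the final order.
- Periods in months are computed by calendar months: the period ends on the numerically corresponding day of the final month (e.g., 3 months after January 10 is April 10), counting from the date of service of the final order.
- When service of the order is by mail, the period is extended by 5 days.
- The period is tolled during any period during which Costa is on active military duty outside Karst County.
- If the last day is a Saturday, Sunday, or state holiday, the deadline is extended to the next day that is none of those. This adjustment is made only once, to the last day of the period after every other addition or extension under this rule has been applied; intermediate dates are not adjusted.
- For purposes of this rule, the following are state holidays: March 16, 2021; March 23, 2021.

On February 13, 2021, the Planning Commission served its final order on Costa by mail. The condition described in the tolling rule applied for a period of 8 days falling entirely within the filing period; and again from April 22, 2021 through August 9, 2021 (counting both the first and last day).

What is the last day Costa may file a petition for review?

6 months after February 13, 2021 is August 13, 2021.
Service was by mail, adding 5 days: August 13, 2021 + 5 days = August 18, 2021.
Tolling adds 8 days: August 18, 2021 + 8 days = August 26, 2021.
From April 22, 2021 through August 9, 2021 inclusive is 110 days; tolling adds 110 days: August 26, 2021 + 110 days = December 14, 2021.
December 14, 2021 is a Tuesday and not a state holiday, so no extension applies.

December 14, 2021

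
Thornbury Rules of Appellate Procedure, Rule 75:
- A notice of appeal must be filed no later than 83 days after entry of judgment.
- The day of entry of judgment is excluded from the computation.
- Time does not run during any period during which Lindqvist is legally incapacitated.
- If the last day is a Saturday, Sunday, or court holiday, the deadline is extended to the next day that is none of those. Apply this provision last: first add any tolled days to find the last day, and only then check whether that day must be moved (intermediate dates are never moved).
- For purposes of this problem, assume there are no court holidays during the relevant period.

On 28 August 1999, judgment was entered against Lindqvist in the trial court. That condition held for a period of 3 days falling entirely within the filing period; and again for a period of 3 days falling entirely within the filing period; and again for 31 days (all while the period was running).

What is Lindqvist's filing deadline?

December 27, 1999

83 days after 28 August 1999 is November 19, 1999.
Tolling adds 3 days: November 19, 1999 + 3 days = November 22, 1999.
Tolling adds 3 days: November 22, 1999 + 3 days = November 25, 1999.
Tolling adds 31 days: November 25, 1999 + 31 days = December 26, 1999.
December 26, 1999 is Sunday. The next qualifying day is December 27, 1999.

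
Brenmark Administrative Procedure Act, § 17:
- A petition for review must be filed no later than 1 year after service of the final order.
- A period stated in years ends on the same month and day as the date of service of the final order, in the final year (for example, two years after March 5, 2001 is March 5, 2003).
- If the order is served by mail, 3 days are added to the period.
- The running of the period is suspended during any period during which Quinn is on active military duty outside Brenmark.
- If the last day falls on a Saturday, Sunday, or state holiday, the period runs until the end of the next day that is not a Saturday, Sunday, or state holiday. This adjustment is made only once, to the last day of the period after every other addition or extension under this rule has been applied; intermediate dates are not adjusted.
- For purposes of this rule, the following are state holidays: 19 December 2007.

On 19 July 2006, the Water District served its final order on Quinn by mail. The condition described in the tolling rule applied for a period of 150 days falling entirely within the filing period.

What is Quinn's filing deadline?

December 20, 2007

1 year after 19 July 2006 is July 19, 2007.
Service was by mail, adding 3 days: July 19, 2007 + 3 days = July 22, 2007.
Tolling adds 150 days: July 22, 2007 + 150 days = December 19, 2007.
December 19, 2007 is a listed holiday. The next qualifying day is December 20, 2007.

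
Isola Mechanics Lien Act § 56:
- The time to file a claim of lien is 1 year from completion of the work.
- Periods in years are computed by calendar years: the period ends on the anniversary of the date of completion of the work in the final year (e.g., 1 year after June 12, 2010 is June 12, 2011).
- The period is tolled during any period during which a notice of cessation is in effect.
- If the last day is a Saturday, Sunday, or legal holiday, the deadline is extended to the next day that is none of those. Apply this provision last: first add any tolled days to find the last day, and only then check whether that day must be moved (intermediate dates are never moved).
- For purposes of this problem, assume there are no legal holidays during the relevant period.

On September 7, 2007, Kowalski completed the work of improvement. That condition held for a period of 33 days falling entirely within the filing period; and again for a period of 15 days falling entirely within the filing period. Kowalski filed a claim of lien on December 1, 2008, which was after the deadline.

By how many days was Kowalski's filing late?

35 days

1 year after September 7, 2007 is September 7, 2008.
Tolling adds 33 days: September 7, 2008 + 33 days = October 10, 2008.
Tolling adds 15 days: October 10, 2008 + 15 days = October 25, 2008.
October 25, 2008 is Saturday; October 26, 2008 is Sunday. The next qualifying day is October 27, 2008.
The deadline is October 27, 2008; from October 27, 2008 to December 1, 2008 is 35 days.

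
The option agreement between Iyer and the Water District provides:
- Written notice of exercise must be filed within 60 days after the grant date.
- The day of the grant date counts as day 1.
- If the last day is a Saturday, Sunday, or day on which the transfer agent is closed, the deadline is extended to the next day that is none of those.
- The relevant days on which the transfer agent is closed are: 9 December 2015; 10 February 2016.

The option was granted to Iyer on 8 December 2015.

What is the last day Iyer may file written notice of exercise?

February 5, 2016

Counting 8 December 2015 as day 1, day 60 is February 5, 2016.
February 5, 2016 is a Friday and not a day on which the transfer agent is closed, so no extension applies.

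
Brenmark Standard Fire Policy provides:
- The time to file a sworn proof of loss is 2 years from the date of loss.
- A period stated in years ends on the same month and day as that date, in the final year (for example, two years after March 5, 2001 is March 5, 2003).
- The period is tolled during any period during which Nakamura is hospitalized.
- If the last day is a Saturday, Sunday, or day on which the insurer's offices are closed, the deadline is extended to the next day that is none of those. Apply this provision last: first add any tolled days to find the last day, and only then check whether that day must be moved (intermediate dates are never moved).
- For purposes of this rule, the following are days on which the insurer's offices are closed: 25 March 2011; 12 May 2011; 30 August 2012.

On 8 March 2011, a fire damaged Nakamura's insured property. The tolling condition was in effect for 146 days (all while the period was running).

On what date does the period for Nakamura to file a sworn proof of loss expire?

August 1, 2013

2 years after 8 March 2011 is March 8, 2013.
Tolling adds 146 days: March 8, 2013 + 146 days = August 1, 2013.
August 1, 2013 is a Thursday and not a day on which the insurer's offices are closed, so no extension applies.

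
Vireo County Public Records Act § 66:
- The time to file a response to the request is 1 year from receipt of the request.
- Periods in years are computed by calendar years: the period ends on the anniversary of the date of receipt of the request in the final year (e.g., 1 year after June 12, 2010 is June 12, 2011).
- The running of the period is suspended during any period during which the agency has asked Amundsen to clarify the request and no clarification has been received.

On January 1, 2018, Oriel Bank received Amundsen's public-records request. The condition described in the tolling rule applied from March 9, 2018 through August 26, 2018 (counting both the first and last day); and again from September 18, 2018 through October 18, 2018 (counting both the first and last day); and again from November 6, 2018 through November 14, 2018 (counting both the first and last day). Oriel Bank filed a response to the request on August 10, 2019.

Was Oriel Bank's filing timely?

1 year after January 1, 2018 is January 1, 2019.
From March 9, 2018 through August 26, 2018 inclusive is 171 days; tolling adds 171 days: January 1, 2019 + 171 days = June 21, 2019.
From September 18, 2018 through October 18, 2018 inclusive is 31 days; tolling adds 31 days: June 21, 2019 + 31 days = July 22, 2019.
From November 6, 2018 through November 14, 2018 inclusive is 9 days; tolling adds 9 days: July 22, 2019 + 9 days = July 31, 2019.
The deadline is July 31, 2019; the filing on August 10, 2019 is after that date.

No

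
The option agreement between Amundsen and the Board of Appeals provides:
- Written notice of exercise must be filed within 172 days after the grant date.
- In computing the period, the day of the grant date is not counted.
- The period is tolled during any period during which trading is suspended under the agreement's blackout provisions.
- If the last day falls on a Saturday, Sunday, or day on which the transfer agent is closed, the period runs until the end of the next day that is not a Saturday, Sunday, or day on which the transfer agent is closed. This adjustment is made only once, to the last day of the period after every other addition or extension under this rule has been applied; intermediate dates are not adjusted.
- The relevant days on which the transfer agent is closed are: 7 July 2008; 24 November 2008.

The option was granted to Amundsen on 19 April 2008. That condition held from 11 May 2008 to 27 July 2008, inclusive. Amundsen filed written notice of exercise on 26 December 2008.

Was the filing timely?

No

172 days after 19 April 2008 is October 8, 2008.
From May 11, 2008 through July 27, 2008 inclusive is 78 days; tolling adds 78 days: October 8, 2008 + 78 days = December 25, 2008.
December 25, 2008 is a Thursday and not a day on which the transfer agent is closed, so no extension applies.
The deadline is December 25, 2008; the filing on December 26, 2008 is after that date.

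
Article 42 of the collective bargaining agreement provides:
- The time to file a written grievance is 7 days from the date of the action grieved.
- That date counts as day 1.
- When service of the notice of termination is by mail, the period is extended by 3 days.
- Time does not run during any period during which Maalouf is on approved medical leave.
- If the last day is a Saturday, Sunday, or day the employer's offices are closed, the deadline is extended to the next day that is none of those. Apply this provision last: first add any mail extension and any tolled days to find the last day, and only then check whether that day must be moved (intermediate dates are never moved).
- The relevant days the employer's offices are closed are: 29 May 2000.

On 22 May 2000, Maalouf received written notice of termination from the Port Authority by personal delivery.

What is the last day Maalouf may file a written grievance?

Counting 22 May 2000 as day 1, day 7 is May 28, 2000.
Service was not by mail, so no mail extension applies.
May 28, 2000 is Sunday; May 29, 2000 is a listed holiday. The next qualifying day is May 30, 2000.

May 30, 2000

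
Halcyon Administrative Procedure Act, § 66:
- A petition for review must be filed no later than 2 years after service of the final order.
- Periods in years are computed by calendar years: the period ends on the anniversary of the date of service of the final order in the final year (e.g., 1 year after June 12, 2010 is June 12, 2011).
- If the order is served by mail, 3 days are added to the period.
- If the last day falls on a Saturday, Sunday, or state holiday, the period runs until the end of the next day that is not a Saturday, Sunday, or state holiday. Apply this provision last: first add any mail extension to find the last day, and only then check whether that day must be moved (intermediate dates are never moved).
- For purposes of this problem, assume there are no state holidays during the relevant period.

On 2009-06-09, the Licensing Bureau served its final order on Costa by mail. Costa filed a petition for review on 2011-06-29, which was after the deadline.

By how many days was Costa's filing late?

16 days

2 years after 2009-06-09 is June 9, 2011.
Service was by mail, adding 3 days: June 9, 2011 + 3 days = June 12, 2011.
June 12, 2011 is Sunday. The next qualifying day is June 13, 2011.
The deadline is June 13, 2011; from June 13, 2011 to June 29, 2011 is 16 days.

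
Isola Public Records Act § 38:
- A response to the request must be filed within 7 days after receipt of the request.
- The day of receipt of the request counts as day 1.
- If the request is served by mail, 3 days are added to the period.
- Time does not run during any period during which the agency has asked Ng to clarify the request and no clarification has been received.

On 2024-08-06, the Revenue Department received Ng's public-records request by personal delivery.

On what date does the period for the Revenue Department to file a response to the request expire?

Counting 2024-08-06 as day 1, day 7 is August 12, 2024.
Service was not by mail, so no mail extension applies.

August 12, 2024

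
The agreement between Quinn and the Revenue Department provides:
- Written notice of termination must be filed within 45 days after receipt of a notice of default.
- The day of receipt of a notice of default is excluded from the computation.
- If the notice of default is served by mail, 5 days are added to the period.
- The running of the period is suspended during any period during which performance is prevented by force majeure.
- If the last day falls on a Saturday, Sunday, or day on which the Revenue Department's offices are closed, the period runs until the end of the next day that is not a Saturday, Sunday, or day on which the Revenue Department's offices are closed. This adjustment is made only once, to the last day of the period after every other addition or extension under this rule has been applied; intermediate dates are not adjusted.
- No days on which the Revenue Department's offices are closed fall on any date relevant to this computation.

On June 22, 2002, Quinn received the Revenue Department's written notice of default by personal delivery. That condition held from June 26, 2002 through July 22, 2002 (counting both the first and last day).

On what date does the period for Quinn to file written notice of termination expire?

September 2, 2002

45 days after June 22, 2002 is August 6, 2002.
Service was not by mail, so no mail extension applies.
From June 26, 2002 through July 22, 2002 inclusive is 27 days; tolling adds 27 days: August 6, 2002 + 27 days = September 2, 2002.
September 2, 2002 is a Monday and not a day on which the Revenue Department's offices are closed, so no extension applies.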